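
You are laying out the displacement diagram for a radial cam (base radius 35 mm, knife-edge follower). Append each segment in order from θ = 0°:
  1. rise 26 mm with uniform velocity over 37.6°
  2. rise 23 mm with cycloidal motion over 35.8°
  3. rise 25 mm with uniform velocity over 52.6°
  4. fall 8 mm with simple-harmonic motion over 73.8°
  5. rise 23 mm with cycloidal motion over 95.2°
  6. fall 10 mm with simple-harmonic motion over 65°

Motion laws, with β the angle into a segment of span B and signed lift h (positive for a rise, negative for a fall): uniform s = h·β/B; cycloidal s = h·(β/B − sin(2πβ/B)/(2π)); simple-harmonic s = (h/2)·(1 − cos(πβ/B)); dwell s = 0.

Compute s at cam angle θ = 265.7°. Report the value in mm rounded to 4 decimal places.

seg 1 [0°–37.6°] uniform, h=26: full span → s += 26 → s = 26.0000
seg 2 [37.6°–73.4°] cycloidal, h=23: full span → s += 23 → s = 49.0000
seg 3 [73.4°–126°] uniform, h=25: full span → s += 25 → s = 74.0000
seg 4 [126°–199.8°] simple-harmonic, h=-8: full span → s += -8 → s = 66.0000
seg 5 [199.8°–295°] cycloidal, h=23: θ=265.7° here. β=65.9, B=95.2. 23·(0.6922 − sin(2π·0.6922)/(2π)) = 19.3432 → s = 85.3432

85.3432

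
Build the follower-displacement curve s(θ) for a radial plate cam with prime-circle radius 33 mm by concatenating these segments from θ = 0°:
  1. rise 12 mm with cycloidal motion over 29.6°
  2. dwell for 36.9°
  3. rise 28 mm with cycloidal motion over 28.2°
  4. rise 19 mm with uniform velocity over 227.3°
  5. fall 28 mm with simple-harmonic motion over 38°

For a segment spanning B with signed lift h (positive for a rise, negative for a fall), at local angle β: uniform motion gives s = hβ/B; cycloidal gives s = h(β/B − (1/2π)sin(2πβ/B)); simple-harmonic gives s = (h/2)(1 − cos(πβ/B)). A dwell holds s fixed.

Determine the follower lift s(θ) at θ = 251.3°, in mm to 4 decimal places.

seg 1 [0°–29.6°] cycloidal, h=12: full span → s += 12 → s = 12.0000
seg 2 [29.6°–66.5°] dwell: s stays 12.0000
seg 3 [66.5°–94.7°] cycloidal, h=28: full span → s += 28 → s = 40.0000
seg 4 [94.7°–322°] uniform, h=19: θ=251.3° here. β=156.6, B=227.3. 19·156.6/227.3 = 13.0902 → s = 53.0902

53.0902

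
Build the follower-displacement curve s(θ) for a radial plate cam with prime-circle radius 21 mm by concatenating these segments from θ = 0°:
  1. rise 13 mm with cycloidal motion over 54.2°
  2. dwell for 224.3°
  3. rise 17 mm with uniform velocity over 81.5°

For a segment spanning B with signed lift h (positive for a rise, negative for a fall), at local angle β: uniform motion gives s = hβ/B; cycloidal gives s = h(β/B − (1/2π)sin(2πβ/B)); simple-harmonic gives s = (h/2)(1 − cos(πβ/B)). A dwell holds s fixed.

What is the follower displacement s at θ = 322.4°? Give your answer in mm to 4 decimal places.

seg 1 [0°–54.2°] cycloidal, h=13: full span → s += 13 → s = 13.0000
seg 2 [54.2°–278.5°] dwell: s stays 13.0000
seg 3 [278.5°–360°] uniform, h=17: θ=322.4° here. β=43.9, B=81.5. 17·43.9/81.5 = 9.1571 → s = 22.1571

22.1571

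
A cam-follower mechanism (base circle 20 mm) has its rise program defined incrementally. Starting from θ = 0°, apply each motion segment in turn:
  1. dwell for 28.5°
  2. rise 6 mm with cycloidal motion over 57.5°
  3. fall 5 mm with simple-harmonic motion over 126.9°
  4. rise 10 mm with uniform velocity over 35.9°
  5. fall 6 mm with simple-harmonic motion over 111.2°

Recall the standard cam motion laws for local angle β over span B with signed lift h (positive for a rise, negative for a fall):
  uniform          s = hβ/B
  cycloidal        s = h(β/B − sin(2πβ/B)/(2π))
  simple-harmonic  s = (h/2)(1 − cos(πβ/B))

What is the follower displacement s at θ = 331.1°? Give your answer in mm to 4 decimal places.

seg 1 [0°–28.5°] dwell: s stays 0.0000
seg 2 [28.5°–86°] cycloidal, h=6: full span → s += 6 → s = 6.0000
seg 3 [86°–212.9°] simple-harmonic, h=-5: full span → s += -5 → s = 1.0000
seg 4 [212.9°–248.8°] uniform, h=10: full span → s += 10 → s = 11.0000
seg 5 [248.8°–360°] simple-harmonic, h=-6: θ=331.1° here. β=82.3, B=111.2. -6/2·(1 − cos(π·0.7401)) = -5.0544 → s = 5.9456

5.9456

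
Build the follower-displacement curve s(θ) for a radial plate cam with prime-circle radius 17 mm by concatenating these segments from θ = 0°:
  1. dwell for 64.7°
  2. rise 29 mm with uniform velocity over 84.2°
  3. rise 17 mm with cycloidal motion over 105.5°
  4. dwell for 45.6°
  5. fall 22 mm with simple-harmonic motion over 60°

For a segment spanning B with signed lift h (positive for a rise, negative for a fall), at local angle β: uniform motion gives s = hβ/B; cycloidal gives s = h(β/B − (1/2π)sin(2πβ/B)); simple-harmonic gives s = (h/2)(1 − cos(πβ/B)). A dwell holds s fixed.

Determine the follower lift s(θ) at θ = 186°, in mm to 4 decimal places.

seg 1 [0°–64.7°] dwell: s stays 0.0000
seg 2 [64.7°–148.9°] uniform, h=29: full span → s += 29 → s = 29.0000
seg 3 [148.9°–254.4°] cycloidal, h=17: θ=186° here. β=37.1, B=105.5. 17·(0.3517 − sin(2π·0.3517)/(2π)) = 3.8060 → s = 32.8060

32.8060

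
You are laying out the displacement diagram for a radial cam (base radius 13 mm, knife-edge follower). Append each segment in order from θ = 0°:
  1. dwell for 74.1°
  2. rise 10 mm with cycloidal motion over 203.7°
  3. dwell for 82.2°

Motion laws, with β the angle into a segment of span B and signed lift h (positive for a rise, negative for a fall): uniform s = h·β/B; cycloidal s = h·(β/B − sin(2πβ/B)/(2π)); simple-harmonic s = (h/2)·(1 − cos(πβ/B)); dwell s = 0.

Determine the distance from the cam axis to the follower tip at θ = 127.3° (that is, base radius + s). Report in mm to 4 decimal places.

seg 1 [0°–74.1°] dwell: s stays 0.0000
seg 2 [74.1°–277.8°] cycloidal, h=10: θ=127.3° here. β=53.2, B=203.7. 10·(0.2612 − sin(2π·0.2612)/(2π)) = 1.0241 → s = 1.0241
radial distance = base radius + s = 13 + 1.0241 = 14.0241

14.0241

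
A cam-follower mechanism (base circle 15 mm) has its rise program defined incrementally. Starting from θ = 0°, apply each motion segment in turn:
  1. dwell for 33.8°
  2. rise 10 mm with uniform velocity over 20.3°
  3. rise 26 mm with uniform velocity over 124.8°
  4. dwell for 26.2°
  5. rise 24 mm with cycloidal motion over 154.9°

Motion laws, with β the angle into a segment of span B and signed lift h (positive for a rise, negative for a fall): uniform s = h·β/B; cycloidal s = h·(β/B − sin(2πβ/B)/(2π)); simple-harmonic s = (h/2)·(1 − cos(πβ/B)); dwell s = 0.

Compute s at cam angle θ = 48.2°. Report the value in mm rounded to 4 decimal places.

seg 1 [0°–33.8°] dwell: s stays 0.0000
seg 2 [33.8°–54.1°] uniform, h=10: θ=48.2° here. β=14.4, B=20.3. 10·14.4/20.3 = 7.0936 → s = 7.0936

7.0936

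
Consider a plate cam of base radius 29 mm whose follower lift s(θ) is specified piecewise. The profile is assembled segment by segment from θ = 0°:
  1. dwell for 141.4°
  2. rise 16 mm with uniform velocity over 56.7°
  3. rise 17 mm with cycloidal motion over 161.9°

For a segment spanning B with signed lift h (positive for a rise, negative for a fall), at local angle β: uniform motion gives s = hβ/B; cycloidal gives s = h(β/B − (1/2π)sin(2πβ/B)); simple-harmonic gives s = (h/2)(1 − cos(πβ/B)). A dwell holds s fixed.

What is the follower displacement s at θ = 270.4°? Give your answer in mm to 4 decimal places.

seg 1 [0°–141.4°] dwell: s stays 0.0000
seg 2 [141.4°–198.1°] uniform, h=16: full span → s += 16 → s = 16.0000
seg 3 [198.1°–360°] cycloidal, h=17: θ=270.4° here. β=72.3, B=161.9. 17·(0.4466 − sin(2π·0.4466)/(2π)) = 6.7004 → s = 22.7004

22.7004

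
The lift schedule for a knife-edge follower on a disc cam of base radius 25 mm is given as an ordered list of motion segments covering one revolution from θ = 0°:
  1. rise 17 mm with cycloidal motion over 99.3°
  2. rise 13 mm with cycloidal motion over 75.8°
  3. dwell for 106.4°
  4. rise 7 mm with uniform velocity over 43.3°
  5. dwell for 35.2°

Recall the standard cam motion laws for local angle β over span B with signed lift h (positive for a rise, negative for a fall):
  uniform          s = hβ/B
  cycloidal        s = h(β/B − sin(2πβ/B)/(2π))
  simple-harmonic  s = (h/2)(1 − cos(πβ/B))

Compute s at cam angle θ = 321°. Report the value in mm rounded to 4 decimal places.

seg 1 [0°–99.3°] cycloidal, h=17: full span → s += 17 → s = 17.0000
seg 2 [99.3°–175.1°] cycloidal, h=13: full span → s += 13 → s = 30.0000
seg 3 [175.1°–281.5°] dwell: s stays 30.0000
seg 4 [281.5°–324.8°] uniform, h=7: θ=321° here. β=39.5, B=43.3. 7·39.5/43.3 = 6.3857 → s = 36.3857

36.3857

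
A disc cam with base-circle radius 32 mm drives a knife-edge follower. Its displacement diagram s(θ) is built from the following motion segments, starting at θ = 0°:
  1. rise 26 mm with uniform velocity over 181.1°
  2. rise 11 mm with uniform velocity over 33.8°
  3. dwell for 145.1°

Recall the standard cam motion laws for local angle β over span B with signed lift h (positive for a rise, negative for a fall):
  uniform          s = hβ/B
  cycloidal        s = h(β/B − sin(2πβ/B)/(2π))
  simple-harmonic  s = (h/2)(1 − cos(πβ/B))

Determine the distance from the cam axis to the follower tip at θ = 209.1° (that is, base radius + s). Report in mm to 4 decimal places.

seg 1 [0°–181.1°] uniform, h=26: full span → s += 26 → s = 26.0000
seg 2 [181.1°–214.9°] uniform, h=11: θ=209.1° here. β=28, B=33.8. 11·28/33.8 = 9.1124 → s = 35.1124
radial distance = base radius + s = 32 + 35.1124 = 67.1124

67.1124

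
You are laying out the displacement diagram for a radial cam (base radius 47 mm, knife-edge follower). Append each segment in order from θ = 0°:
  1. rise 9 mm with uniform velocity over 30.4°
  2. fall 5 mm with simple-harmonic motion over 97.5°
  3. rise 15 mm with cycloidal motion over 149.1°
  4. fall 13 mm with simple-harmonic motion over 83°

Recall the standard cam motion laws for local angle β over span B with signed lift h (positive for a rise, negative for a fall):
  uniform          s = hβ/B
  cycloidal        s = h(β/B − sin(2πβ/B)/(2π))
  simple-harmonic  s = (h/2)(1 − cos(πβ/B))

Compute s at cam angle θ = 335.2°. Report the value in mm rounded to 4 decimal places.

seg 1 [0°–30.4°] uniform, h=9: full span → s += 9 → s = 9.0000
seg 2 [30.4°–127.9°] simple-harmonic, h=-5: full span → s += -5 → s = 4.0000
seg 3 [127.9°–277°] cycloidal, h=15: full span → s += 15 → s = 19.0000
seg 4 [277°–360°] simple-harmonic, h=-13: θ=335.2° here. β=58.2, B=83. -13/2·(1 − cos(π·0.7012)) = -10.3405 → s = 8.6595

8.6595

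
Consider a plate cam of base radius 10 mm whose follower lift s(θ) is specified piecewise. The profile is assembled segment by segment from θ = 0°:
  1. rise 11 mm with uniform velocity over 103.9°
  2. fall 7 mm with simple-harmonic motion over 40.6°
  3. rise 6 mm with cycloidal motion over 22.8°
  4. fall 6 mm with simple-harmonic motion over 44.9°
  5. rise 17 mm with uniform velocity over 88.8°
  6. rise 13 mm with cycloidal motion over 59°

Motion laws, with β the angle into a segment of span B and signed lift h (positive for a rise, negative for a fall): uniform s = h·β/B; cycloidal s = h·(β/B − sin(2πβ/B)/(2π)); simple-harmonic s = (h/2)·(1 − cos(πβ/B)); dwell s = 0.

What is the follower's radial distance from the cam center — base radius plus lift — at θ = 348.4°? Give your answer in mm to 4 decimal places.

seg 1 [0°–103.9°] uniform, h=11: full span → s += 11 → s = 11.0000
seg 2 [103.9°–144.5°] simple-harmonic, h=-7: full span → s += -7 → s = 4.0000
seg 3 [144.5°–167.3°] cycloidal, h=6: full span → s += 6 → s = 10.0000
seg 4 [167.3°–212.2°] simple-harmonic, h=-6: full span → s += -6 → s = 4.0000
seg 5 [212.2°–301°] uniform, h=17: full span → s += 17 → s = 21.0000
seg 6 [301°–360°] cycloidal, h=13: θ=348.4° here. β=47.4, B=59. 13·(0.8034 − sin(2π·0.8034)/(2π)) = 12.3978 → s = 33.3978
radial distance = base radius + s = 10 + 33.3978 = 43.3978

43.3978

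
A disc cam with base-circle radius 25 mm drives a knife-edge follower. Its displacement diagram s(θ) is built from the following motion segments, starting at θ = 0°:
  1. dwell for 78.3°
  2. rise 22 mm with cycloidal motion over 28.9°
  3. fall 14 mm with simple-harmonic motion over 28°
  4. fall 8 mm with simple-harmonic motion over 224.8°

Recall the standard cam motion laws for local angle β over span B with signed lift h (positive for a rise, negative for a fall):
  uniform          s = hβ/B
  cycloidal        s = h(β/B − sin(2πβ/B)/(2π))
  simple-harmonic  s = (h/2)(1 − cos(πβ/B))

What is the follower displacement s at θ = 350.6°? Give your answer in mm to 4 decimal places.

seg 1 [0°–78.3°] dwell: s stays 0.0000
seg 2 [78.3°–107.2°] cycloidal, h=22: full span → s += 22 → s = 22.0000
seg 3 [107.2°–135.2°] simple-harmonic, h=-14: full span → s += -14 → s = 8.0000
seg 4 [135.2°–360°] simple-harmonic, h=-8: θ=350.6° here. β=215.4, B=224.8. -8/2·(1 − cos(π·0.9582)) = -7.9655 → s = 0.0345

0.0345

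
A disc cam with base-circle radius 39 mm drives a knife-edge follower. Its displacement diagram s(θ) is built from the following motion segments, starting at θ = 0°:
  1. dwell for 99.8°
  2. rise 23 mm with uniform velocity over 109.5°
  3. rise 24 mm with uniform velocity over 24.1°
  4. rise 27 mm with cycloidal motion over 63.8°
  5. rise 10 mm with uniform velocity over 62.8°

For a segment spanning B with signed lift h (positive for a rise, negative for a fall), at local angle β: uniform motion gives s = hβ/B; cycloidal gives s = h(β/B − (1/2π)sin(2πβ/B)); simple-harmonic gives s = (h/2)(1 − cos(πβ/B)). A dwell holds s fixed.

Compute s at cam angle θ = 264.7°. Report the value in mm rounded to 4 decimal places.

seg 1 [0°–99.8°] dwell: s stays 0.0000
seg 2 [99.8°–209.3°] uniform, h=23: full span → s += 23 → s = 23.0000
seg 3 [209.3°–233.4°] uniform, h=24: full span → s += 24 → s = 47.0000
seg 4 [233.4°–297.2°] cycloidal, h=27: θ=264.7° here. β=31.3, B=63.8. 27·(0.4906 − sin(2π·0.4906)/(2π)) = 12.9923 → s = 59.9923

59.9923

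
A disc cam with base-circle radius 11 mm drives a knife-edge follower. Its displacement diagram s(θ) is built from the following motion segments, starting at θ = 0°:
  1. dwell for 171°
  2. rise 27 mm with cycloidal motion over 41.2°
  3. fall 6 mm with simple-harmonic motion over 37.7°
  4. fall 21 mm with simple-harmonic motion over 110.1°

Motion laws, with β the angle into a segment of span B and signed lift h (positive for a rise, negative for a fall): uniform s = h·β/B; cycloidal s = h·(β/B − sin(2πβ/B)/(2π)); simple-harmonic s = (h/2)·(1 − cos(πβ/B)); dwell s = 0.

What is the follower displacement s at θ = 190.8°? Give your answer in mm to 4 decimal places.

seg 1 [0°–171°] dwell: s stays 0.0000
seg 2 [171°–212.2°] cycloidal, h=27: θ=190.8° here. β=19.8, B=41.2. 27·(0.4806 − sin(2π·0.4806)/(2π)) = 12.4528 → s = 12.4528

12.4528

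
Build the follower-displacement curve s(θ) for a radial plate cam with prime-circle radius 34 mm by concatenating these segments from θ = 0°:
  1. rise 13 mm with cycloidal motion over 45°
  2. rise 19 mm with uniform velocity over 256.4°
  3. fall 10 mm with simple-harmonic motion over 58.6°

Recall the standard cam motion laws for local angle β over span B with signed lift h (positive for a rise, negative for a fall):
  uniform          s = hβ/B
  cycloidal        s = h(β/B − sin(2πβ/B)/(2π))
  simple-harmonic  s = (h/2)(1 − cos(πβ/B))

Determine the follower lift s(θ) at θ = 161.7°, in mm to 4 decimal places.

seg 1 [0°–45°] cycloidal, h=13: full span → s += 13 → s = 13.0000
seg 2 [45°–301.4°] uniform, h=19: θ=161.7° here. β=116.7, B=256.4. 19·116.7/256.4 = 8.6478 → s = 21.6478

21.6478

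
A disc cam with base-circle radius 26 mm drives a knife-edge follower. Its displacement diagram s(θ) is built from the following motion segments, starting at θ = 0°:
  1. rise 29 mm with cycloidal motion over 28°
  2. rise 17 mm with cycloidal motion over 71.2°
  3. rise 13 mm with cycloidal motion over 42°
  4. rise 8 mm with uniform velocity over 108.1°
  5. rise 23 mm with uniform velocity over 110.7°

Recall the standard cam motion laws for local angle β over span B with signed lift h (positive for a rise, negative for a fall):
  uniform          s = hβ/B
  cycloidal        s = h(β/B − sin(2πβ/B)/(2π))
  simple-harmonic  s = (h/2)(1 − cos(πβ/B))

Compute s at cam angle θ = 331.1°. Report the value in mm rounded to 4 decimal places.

seg 1 [0°–28°] cycloidal, h=29: full span → s += 29 → s = 29.0000
seg 2 [28°–99.2°] cycloidal, h=17: full span → s += 17 → s = 46.0000
seg 3 [99.2°–141.2°] cycloidal, h=13: full span → s += 13 → s = 59.0000
seg 4 [141.2°–249.3°] uniform, h=8: full span → s += 8 → s = 67.0000
seg 5 [249.3°–360°] uniform, h=23: θ=331.1° here. β=81.8, B=110.7. 23·81.8/110.7 = 16.9955 → s = 83.9955

83.9955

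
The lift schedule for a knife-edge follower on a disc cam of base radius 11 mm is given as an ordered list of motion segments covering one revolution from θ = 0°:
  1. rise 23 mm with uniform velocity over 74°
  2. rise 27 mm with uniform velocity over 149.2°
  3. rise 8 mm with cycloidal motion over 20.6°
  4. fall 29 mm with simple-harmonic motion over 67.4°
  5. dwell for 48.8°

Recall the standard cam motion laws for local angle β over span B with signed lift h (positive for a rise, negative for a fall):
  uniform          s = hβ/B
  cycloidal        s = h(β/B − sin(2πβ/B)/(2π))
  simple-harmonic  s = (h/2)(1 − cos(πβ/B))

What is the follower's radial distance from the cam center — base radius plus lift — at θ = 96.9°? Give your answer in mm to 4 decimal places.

seg 1 [0°–74°] uniform, h=23: full span → s += 23 → s = 23.0000
seg 2 [74°–223.2°] uniform, h=27: θ=96.9° here. β=22.9, B=149.2. 27·22.9/149.2 = 4.1441 → s = 27.1441
radial distance = base radius + s = 11 + 27.1441 = 38.1441

38.1441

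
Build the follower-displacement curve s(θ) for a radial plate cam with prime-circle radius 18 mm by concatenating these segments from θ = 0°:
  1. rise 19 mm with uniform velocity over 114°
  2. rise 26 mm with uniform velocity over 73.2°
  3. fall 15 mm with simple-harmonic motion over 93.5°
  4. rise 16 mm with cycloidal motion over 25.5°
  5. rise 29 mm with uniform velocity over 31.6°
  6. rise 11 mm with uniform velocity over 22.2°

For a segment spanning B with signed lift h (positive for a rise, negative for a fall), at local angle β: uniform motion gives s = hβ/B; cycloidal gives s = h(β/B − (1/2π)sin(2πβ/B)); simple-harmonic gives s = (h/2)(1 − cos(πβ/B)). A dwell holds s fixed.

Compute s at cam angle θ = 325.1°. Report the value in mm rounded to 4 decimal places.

seg 1 [0°–114°] uniform, h=19: full span → s += 19 → s = 19.0000
seg 2 [114°–187.2°] uniform, h=26: full span → s += 26 → s = 45.0000
seg 3 [187.2°–280.7°] simple-harmonic, h=-15: full span → s += -15 → s = 30.0000
seg 4 [280.7°–306.2°] cycloidal, h=16: full span → s += 16 → s = 46.0000
seg 5 [306.2°–337.8°] uniform, h=29: θ=325.1° here. β=18.9, B=31.6. 29·18.9/31.6 = 17.3449 → s = 63.3449

63.3449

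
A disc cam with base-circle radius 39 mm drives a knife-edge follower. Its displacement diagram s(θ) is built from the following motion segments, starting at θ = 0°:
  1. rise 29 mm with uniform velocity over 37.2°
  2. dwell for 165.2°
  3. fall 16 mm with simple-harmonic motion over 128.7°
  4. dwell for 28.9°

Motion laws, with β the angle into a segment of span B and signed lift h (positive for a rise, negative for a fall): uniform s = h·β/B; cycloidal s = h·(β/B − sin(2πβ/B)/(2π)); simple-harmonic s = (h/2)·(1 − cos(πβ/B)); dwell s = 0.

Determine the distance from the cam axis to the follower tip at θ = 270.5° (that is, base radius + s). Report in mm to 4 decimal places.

seg 1 [0°–37.2°] uniform, h=29: full span → s += 29 → s = 29.0000
seg 2 [37.2°–202.4°] dwell: s stays 29.0000
seg 3 [202.4°–331.1°] simple-harmonic, h=-16: θ=270.5° here. β=68.1, B=128.7. -16/2·(1 − cos(π·0.5291)) = -8.7313 → s = 20.2687
radial distance = base radius + s = 39 + 20.2687 = 59.2687

59.2687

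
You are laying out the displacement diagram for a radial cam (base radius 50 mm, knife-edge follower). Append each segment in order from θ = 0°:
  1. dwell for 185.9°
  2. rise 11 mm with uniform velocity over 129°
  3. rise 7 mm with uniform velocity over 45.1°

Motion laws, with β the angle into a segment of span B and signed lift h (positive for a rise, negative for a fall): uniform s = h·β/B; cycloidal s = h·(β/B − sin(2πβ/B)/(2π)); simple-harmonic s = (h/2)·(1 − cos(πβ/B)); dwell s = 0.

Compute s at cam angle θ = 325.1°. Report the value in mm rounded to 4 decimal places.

seg 1 [0°–185.9°] dwell: s stays 0.0000
seg 2 [185.9°–314.9°] uniform, h=11: full span → s += 11 → s = 11.0000
seg 3 [314.9°–360°] uniform, h=7: θ=325.1° here. β=10.2, B=45.1. 7·10.2/45.1 = 1.5831 → s = 12.5831

12.5831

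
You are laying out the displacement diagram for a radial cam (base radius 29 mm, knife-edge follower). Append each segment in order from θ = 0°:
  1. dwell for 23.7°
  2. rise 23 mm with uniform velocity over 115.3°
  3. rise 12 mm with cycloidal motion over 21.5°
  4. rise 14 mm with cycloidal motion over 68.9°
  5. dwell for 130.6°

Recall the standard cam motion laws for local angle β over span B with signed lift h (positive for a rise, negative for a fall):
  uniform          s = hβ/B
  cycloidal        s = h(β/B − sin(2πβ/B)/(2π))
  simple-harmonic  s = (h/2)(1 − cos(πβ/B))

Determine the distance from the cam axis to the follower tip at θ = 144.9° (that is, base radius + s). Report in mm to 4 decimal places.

seg 1 [0°–23.7°] dwell: s stays 0.0000
seg 2 [23.7°–139°] uniform, h=23: full span → s += 23 → s = 23.0000
seg 3 [139°–160.5°] cycloidal, h=12: θ=144.9° here. β=5.9, B=21.5. 12·(0.2744 − sin(2π·0.2744)/(2π)) = 1.4056 → s = 24.4056
radial distance = base radius + s = 29 + 24.4056 = 53.4056

53.4056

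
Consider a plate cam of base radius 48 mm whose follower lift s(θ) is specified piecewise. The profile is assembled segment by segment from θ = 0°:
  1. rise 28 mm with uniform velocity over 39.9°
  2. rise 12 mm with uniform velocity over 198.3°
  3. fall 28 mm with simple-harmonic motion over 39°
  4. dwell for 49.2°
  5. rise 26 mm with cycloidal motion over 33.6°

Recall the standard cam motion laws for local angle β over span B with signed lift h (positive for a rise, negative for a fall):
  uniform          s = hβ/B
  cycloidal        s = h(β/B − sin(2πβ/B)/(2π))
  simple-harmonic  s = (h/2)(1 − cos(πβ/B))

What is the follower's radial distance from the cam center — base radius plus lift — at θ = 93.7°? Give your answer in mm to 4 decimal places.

seg 1 [0°–39.9°] uniform, h=28: full span → s += 28 → s = 28.0000
seg 2 [39.9°–238.2°] uniform, h=12: θ=93.7° here. β=53.8, B=198.3. 12·53.8/198.3 = 3.2557 → s = 31.2557
radial distance = base radius + s = 48 + 31.2557 = 79.2557

79.2557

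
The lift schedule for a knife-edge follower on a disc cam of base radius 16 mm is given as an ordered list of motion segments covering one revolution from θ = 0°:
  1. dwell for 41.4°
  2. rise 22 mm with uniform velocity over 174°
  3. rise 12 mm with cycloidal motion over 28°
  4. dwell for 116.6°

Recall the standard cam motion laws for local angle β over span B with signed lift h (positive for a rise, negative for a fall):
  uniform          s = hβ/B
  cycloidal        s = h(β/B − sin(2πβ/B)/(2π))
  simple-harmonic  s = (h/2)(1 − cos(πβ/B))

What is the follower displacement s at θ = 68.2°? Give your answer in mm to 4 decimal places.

seg 1 [0°–41.4°] dwell: s stays 0.0000
seg 2 [41.4°–215.4°] uniform, h=22: θ=68.2° here. β=26.8, B=174. 22·26.8/174 = 3.3885 → s = 3.3885

3.3885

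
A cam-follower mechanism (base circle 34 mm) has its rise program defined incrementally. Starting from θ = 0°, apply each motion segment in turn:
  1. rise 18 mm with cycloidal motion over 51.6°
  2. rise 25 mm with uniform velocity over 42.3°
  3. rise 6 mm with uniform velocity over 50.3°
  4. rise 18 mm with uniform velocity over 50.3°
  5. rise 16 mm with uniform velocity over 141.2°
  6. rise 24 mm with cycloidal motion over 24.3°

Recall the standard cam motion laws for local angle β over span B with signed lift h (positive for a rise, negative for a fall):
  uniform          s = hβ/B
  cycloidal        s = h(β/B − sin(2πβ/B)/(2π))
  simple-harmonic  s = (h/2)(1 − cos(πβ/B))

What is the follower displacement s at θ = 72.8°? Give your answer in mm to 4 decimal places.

seg 1 [0°–51.6°] cycloidal, h=18: full span → s += 18 → s = 18.0000
seg 2 [51.6°–93.9°] uniform, h=25: θ=72.8° here. β=21.2, B=42.3. 25·21.2/42.3 = 12.5296 → s = 30.5296

30.5296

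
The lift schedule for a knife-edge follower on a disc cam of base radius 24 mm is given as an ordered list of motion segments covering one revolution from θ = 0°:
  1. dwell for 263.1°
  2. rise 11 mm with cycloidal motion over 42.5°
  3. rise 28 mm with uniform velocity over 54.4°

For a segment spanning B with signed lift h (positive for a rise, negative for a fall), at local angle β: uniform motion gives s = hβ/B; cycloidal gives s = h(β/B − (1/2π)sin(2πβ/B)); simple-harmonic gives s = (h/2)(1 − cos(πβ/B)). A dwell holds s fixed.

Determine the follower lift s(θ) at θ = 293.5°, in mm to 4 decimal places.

seg 1 [0°–263.1°] dwell: s stays 0.0000
seg 2 [263.1°–305.6°] cycloidal, h=11: θ=293.5° here. β=30.4, B=42.5. 11·(0.7153 − sin(2π·0.7153)/(2π)) = 9.5775 → s = 9.5775

9.5775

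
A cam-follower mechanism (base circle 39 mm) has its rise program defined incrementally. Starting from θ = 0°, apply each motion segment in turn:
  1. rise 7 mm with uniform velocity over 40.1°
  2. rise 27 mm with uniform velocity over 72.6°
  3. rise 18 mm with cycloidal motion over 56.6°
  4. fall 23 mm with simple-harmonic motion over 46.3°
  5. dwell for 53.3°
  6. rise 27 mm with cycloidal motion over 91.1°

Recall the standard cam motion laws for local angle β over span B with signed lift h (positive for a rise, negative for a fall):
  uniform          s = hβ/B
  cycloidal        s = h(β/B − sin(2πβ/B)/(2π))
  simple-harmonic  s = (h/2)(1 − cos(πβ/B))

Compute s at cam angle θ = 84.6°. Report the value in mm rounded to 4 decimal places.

seg 1 [0°–40.1°] uniform, h=7: full span → s += 7 → s = 7.0000
seg 2 [40.1°–112.7°] uniform, h=27: θ=84.6° here. β=44.5, B=72.6. 27·44.5/72.6 = 16.5496 → s = 23.5496

23.5496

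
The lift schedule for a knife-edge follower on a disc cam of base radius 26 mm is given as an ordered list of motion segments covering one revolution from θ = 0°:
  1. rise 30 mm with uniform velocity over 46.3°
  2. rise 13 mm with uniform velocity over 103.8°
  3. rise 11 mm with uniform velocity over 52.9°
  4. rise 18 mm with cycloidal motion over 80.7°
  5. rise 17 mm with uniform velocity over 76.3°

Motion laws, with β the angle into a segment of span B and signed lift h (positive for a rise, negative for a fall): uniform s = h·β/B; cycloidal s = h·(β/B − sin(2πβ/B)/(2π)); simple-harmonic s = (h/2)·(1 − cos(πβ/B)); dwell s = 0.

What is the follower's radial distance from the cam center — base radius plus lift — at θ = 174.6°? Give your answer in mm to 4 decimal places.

seg 1 [0°–46.3°] uniform, h=30: full span → s += 30 → s = 30.0000
seg 2 [46.3°–150.1°] uniform, h=13: full span → s += 13 → s = 43.0000
seg 3 [150.1°–203°] uniform, h=11: θ=174.6° here. β=24.5, B=52.9. 11·24.5/52.9 = 5.0945 → s = 48.0945
radial distance = base radius + s = 26 + 48.0945 = 74.0945

74.0945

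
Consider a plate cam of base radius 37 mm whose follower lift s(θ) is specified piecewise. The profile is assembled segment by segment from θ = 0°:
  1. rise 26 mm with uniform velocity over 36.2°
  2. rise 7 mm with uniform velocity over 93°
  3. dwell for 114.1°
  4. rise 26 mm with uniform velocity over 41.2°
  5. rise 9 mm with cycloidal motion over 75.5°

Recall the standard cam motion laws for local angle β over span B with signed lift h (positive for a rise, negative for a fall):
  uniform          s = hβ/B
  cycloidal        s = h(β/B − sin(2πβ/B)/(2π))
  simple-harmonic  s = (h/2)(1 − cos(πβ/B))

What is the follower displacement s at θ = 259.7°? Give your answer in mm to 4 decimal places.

seg 1 [0°–36.2°] uniform, h=26: full span → s += 26 → s = 26.0000
seg 2 [36.2°–129.2°] uniform, h=7: full span → s += 7 → s = 33.0000
seg 3 [129.2°–243.3°] dwell: s stays 33.0000
seg 4 [243.3°–284.5°] uniform, h=26: θ=259.7° here. β=16.4, B=41.2. 26·16.4/41.2 = 10.3495 → s = 43.3495

43.3495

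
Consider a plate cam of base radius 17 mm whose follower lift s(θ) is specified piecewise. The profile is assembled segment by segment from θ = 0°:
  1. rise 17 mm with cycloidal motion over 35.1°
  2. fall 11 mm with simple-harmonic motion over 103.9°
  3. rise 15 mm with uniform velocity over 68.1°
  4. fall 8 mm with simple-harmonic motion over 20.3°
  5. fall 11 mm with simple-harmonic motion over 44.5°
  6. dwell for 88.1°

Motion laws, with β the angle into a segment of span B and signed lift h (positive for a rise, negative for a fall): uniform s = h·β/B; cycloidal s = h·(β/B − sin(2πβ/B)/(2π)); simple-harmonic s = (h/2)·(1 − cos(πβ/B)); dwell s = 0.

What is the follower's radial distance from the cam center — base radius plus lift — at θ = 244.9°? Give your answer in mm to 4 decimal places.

seg 1 [0°–35.1°] cycloidal, h=17: full span → s += 17 → s = 17.0000
seg 2 [35.1°–139°] simple-harmonic, h=-11: full span → s += -11 → s = 6.0000
seg 3 [139°–207.1°] uniform, h=15: full span → s += 15 → s = 21.0000
seg 4 [207.1°–227.4°] simple-harmonic, h=-8: full span → s += -8 → s = 13.0000
seg 5 [227.4°–271.9°] simple-harmonic, h=-11: θ=244.9° here. β=17.5, B=44.5. -11/2·(1 − cos(π·0.3933)) = -3.6900 → s = 9.3100
radial distance = base radius + s = 17 + 9.3100 = 26.3100

26.3100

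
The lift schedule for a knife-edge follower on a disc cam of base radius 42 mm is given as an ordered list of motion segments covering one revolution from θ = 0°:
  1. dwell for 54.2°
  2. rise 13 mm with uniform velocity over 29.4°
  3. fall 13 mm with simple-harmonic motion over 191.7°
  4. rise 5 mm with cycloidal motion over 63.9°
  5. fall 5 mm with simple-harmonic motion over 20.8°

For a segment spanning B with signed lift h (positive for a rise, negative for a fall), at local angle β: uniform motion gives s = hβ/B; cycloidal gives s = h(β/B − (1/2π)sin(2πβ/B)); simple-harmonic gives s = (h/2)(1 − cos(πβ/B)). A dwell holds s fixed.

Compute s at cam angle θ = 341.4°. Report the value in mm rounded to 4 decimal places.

seg 1 [0°–54.2°] dwell: s stays 0.0000
seg 2 [54.2°–83.6°] uniform, h=13: full span → s += 13 → s = 13.0000
seg 3 [83.6°–275.3°] simple-harmonic, h=-13: full span → s += -13 → s = 0.0000
seg 4 [275.3°–339.2°] cycloidal, h=5: full span → s += 5 → s = 5.0000
seg 5 [339.2°–360°] simple-harmonic, h=-5: θ=341.4° here. β=2.2, B=20.8. -5/2·(1 − cos(π·0.1058)) = -0.1368 → s = 4.8632

4.8632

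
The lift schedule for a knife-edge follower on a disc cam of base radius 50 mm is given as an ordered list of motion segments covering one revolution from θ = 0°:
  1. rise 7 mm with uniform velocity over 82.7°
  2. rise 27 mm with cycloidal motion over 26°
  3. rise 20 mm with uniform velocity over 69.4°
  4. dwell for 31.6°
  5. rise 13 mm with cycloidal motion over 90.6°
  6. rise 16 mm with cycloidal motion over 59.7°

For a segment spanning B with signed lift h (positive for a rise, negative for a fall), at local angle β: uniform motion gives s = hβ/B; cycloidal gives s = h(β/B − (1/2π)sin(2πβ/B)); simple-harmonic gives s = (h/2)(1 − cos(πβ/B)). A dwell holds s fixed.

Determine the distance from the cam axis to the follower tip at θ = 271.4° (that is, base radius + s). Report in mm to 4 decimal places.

seg 1 [0°–82.7°] uniform, h=7: full span → s += 7 → s = 7.0000
seg 2 [82.7°–108.7°] cycloidal, h=27: full span → s += 27 → s = 34.0000
seg 3 [108.7°–178.1°] uniform, h=20: full span → s += 20 → s = 54.0000
seg 4 [178.1°–209.7°] dwell: s stays 54.0000
seg 5 [209.7°–300.3°] cycloidal, h=13: θ=271.4° here. β=61.7, B=90.6. 13·(0.6810 − sin(2π·0.6810)/(2π)) = 10.7309 → s = 64.7309
radial distance = base radius + s = 50 + 64.7309 = 114.7309

114.7309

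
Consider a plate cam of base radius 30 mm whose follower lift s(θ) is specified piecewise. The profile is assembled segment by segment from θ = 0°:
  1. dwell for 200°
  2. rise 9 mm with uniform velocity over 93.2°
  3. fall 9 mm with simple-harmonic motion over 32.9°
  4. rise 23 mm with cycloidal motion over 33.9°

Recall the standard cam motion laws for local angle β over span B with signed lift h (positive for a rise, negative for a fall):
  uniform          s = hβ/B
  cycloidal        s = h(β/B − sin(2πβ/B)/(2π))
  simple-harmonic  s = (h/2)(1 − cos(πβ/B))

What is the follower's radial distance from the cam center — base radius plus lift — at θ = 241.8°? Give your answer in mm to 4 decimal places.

seg 1 [0°–200°] dwell: s stays 0.0000
seg 2 [200°–293.2°] uniform, h=9: θ=241.8° here. β=41.8, B=93.2. 9·41.8/93.2 = 4.0365 → s = 4.0365
radial distance = base radius + s = 30 + 4.0365 = 34.0365

34.0365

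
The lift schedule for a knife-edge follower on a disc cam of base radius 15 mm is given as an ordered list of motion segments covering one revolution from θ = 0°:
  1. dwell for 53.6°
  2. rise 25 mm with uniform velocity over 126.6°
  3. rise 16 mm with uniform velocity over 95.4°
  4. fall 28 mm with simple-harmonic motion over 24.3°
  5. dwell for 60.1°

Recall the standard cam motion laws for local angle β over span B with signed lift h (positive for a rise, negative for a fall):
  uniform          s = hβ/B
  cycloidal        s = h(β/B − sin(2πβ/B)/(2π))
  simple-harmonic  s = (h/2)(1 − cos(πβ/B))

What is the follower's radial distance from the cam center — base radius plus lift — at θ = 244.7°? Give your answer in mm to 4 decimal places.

seg 1 [0°–53.6°] dwell: s stays 0.0000
seg 2 [53.6°–180.2°] uniform, h=25: full span → s += 25 → s = 25.0000
seg 3 [180.2°–275.6°] uniform, h=16: θ=244.7° here. β=64.5, B=95.4. 16·64.5/95.4 = 10.8176 → s = 35.8176
radial distance = base radius + s = 15 + 35.8176 = 50.8176

50.8176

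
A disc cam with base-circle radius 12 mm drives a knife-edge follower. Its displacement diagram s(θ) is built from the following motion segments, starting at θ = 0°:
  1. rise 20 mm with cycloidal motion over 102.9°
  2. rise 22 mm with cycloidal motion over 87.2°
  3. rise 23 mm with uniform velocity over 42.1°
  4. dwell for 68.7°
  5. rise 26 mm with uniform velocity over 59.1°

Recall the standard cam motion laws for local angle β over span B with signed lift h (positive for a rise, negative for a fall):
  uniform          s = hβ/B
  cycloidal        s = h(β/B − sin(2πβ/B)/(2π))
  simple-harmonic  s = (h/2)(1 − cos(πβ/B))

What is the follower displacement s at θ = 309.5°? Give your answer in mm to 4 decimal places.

seg 1 [0°–102.9°] cycloidal, h=20: full span → s += 20 → s = 20.0000
seg 2 [102.9°–190.1°] cycloidal, h=22: full span → s += 22 → s = 42.0000
seg 3 [190.1°–232.2°] uniform, h=23: full span → s += 23 → s = 65.0000
seg 4 [232.2°–300.9°] dwell: s stays 65.0000
seg 5 [300.9°–360°] uniform, h=26: θ=309.5° here. β=8.6, B=59.1. 26·8.6/59.1 = 3.7834 → s = 68.7834

68.7834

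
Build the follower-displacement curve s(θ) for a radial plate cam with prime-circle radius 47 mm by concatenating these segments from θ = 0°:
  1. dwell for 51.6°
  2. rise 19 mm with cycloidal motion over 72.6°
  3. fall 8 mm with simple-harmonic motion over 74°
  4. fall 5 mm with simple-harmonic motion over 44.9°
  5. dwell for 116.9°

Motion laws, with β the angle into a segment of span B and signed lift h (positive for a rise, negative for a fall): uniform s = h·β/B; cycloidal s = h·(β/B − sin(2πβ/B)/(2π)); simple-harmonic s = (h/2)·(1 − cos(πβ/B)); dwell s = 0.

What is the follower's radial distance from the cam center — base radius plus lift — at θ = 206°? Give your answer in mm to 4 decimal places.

seg 1 [0°–51.6°] dwell: s stays 0.0000
seg 2 [51.6°–124.2°] cycloidal, h=19: full span → s += 19 → s = 19.0000
seg 3 [124.2°–198.2°] simple-harmonic, h=-8: full span → s += -8 → s = 11.0000
seg 4 [198.2°–243.1°] simple-harmonic, h=-5: θ=206° here. β=7.8, B=44.9. -5/2·(1 − cos(π·0.1737)) = -0.3632 → s = 10.6368
radial distance = base radius + s = 47 + 10.6368 = 57.6368

57.6368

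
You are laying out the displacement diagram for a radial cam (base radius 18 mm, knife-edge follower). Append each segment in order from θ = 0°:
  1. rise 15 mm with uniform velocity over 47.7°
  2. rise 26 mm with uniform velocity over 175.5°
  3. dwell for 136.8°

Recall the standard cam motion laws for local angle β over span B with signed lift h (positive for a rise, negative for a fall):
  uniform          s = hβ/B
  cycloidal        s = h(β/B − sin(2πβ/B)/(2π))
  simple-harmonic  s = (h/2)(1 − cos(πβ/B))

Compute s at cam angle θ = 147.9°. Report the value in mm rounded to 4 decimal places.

seg 1 [0°–47.7°] uniform, h=15: full span → s += 15 → s = 15.0000
seg 2 [47.7°–223.2°] uniform, h=26: θ=147.9° here. β=100.2, B=175.5. 26·100.2/175.5 = 14.8444 → s = 29.8444

29.8444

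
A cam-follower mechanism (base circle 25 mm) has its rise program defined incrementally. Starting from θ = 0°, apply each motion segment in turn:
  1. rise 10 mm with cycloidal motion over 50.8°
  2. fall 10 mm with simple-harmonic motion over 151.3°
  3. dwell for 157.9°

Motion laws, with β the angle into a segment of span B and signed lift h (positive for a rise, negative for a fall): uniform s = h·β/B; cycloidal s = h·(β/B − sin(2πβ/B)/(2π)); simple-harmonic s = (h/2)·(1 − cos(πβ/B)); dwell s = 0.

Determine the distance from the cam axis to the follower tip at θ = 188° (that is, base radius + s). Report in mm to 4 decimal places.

seg 1 [0°–50.8°] cycloidal, h=10: full span → s += 10 → s = 10.0000
seg 2 [50.8°–202.1°] simple-harmonic, h=-10: θ=188° here. β=137.2, B=151.3. -10/2·(1 − cos(π·0.9068)) = -9.7872 → s = 0.2128
radial distance = base radius + s = 25 + 0.2128 = 25.2128

25.2128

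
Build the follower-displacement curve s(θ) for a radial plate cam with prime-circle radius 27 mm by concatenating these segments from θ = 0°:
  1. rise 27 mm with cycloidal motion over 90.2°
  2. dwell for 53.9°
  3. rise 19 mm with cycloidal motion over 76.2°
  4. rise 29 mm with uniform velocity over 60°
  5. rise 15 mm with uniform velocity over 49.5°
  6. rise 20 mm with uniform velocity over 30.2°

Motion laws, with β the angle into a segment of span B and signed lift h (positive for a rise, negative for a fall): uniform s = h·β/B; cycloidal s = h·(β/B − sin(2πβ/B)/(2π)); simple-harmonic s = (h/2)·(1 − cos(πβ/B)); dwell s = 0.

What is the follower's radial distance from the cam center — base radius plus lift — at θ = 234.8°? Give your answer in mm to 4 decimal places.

seg 1 [0°–90.2°] cycloidal, h=27: full span → s += 27 → s = 27.0000
seg 2 [90.2°–144.1°] dwell: s stays 27.0000
seg 3 [144.1°–220.3°] cycloidal, h=19: full span → s += 19 → s = 46.0000
seg 4 [220.3°–280.3°] uniform, h=29: θ=234.8° here. β=14.5, B=60. 29·14.5/60 = 7.0083 → s = 53.0083
radial distance = base radius + s = 27 + 53.0083 = 80.0083

80.0083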